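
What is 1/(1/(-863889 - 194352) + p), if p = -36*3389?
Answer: -1058241/129109634965 ≈ -8.1965e-6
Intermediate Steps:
p = -122004
1/(1/(-863889 - 194352) + p) = 1/(1/(-863889 - 194352) - 122004) = 1/(1/(-1058241) - 122004) = 1/(-1/1058241 - 122004) = 1/(-129109634965/1058241) = -1058241/129109634965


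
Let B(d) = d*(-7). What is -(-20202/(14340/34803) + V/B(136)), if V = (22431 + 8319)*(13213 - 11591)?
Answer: 14422613397/142205 ≈ 1.0142e+5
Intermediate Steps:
B(d) = -7*d
V = 49876500 (V = 30750*1622 = 49876500)
-(-20202/(14340/34803) + V/B(136)) = -(-20202/(14340/34803) + 49876500/((-7*136))) = -(-20202/(14340*(1/34803)) + 49876500/(-952)) = -(-20202/4780/11601 + 49876500*(-1/952)) = -(-20202*11601/4780 - 12469125/238) = -(-117181701/2390 - 12469125/238) = -1*(-14422613397/142205) = 14422613397/142205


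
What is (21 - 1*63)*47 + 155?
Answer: -1819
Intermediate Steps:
(21 - 1*63)*47 + 155 = (21 - 63)*47 + 155 = -42*47 + 155 = -1974 + 155 = -1819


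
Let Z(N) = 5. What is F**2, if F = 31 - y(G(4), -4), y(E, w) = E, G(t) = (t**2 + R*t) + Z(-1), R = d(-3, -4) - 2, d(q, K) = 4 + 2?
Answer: 36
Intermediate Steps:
d(q, K) = 6
R = 4 (R = 6 - 2 = 4)
G(t) = 5 + t**2 + 4*t (G(t) = (t**2 + 4*t) + 5 = 5 + t**2 + 4*t)
F = -6 (F = 31 - (5 + 4**2 + 4*4) = 31 - (5 + 16 + 16) = 31 - 1*37 = 31 - 37 = -6)
F**2 = (-6)**2 = 36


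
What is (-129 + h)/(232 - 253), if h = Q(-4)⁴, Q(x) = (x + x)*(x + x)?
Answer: -16777087/21 ≈ -7.9891e+5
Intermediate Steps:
Q(x) = 4*x² (Q(x) = (2*x)*(2*x) = 4*x²)
h = 16777216 (h = (4*(-4)²)⁴ = (4*16)⁴ = 64⁴ = 16777216)
(-129 + h)/(232 - 253) = (-129 + 16777216)/(232 - 253) = 16777087/(-21) = 16777087*(-1/21) = -16777087/21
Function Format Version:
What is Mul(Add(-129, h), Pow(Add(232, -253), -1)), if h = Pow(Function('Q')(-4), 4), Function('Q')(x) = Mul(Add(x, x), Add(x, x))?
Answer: Rational(-16777087, 21) ≈ -7.9891e+5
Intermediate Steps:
Function('Q')(x) = Mul(4, Pow(x, 2)) (Function('Q')(x) = Mul(Mul(2, x), Mul(2, x)) = Mul(4, Pow(x, 2)))
h = 16777216 (h = Pow(Mul(4, Pow(-4, 2)), 4) = Pow(Mul(4, 16), 4) = Pow(64, 4) = 16777216)
Mul(Add(-129, h), Pow(Add(232, -253), -1)) = Mul(Add(-129, 16777216), Pow(Add(232, -253), -1)) = Mul(16777087, Pow(-21, -1)) = Mul(16777087, Rational(-1, 21)) = Rational(-16777087, 21)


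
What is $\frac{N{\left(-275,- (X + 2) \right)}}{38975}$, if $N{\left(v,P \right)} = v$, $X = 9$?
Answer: $- \frac{11}{1559} \approx -0.0070558$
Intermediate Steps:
$\frac{N{\left(-275,- (X + 2) \right)}}{38975} = - \frac{275}{38975} = \left(-275\right) \frac{1}{38975} = - \frac{11}{1559}$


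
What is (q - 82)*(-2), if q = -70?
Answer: 304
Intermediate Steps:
(q - 82)*(-2) = (-70 - 82)*(-2) = -152*(-2) = 304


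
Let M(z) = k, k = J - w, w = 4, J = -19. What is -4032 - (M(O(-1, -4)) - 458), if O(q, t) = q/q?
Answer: -3551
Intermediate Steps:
O(q, t) = 1
k = -23 (k = -19 - 1*4 = -19 - 4 = -23)
M(z) = -23
-4032 - (M(O(-1, -4)) - 458) = -4032 - (-23 - 458) = -4032 - 1*(-481) = -4032 + 481 = -3551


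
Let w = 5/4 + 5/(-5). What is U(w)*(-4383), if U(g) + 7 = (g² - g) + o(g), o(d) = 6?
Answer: 83277/16 ≈ 5204.8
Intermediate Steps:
w = ¼ (w = 5*(¼) + 5*(-⅕) = 5/4 - 1 = ¼ ≈ 0.25000)
U(g) = -1 + g² - g (U(g) = -7 + ((g² - g) + 6) = -7 + (6 + g² - g) = -1 + g² - g)
U(w)*(-4383) = (-1 + (¼)² - 1*¼)*(-4383) = (-1 + 1/16 - ¼)*(-4383) = -19/16*(-4383) = 83277/16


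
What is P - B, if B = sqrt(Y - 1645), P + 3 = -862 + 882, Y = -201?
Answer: 17 - I*sqrt(1846) ≈ 17.0 - 42.965*I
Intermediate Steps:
P = 17 (P = -3 + (-862 + 882) = -3 + 20 = 17)
B = I*sqrt(1846) (B = sqrt(-201 - 1645) = sqrt(-1846) = I*sqrt(1846) ≈ 42.965*I)
P - B = 17 - I*sqrt(1846)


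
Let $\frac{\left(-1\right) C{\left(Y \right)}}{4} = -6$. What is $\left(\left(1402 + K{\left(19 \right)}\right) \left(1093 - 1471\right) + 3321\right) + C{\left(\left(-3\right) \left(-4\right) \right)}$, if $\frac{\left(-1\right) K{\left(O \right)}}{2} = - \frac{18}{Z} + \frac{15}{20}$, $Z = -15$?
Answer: $- \frac{2625684}{5} \approx -5.2514 \cdot 10^{5}$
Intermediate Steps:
$C{\left(Y \right)} = 24$ ($C{\left(Y \right)} = \left(-4\right) \left(-6\right) = 24$)
$K{\left(O \right)} = - \frac{39}{10}$ ($K{\left(O \right)} = - 2 \left(- \frac{18}{-15} + \frac{15}{20}\right) = - 2 \left(\left(-18\right) \left(- \frac{1}{15}\right) + 15 \cdot \frac{1}{20}\right) = - 2 \left(\frac{6}{5} + \frac{3}{4}\right) = \left(-2\right) \frac{39}{20} = - \frac{39}{10}$)
$\left(\left(1402 + K{\left(19 \right)}\right) \left(1093 - 1471\right) + 3321\right) + C{\left(\left(-3\right) \left(-4\right) \right)} = \left(\left(1402 - \frac{39}{10}\right) \left(1093 - 1471\right) + 3321\right) + 24 = \left(\frac{13981}{10} \left(-378\right) + 3321\right) + 24 = \left(- \frac{2642409}{5} + 3321\right) + 24 = - \frac{2625804}{5} + 24 = - \frac{2625684}{5}$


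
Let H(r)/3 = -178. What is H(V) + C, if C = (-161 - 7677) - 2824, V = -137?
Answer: -11196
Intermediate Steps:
H(r) = -534 (H(r) = 3*(-178) = -534)
C = -10662 (C = -7838 - 2824 = -10662)
H(V) + C = -534 - 10662 = -11196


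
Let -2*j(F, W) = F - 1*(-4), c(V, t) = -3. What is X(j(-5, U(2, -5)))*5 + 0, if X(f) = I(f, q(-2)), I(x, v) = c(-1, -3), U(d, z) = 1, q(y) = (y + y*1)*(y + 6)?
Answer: -15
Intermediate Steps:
q(y) = 2*y*(6 + y) (q(y) = (y + y)*(6 + y) = (2*y)*(6 + y) = 2*y*(6 + y))
I(x, v) = -3
j(F, W) = -2 - F/2 (j(F, W) = -(F - 1*(-4))/2 = -(F + 4)/2 = -(4 + F)/2 = -2 - F/2)
X(f) = -3
X(j(-5, U(2, -5)))*5 + 0 = -3*5 + 0 = -15 + 0 = -15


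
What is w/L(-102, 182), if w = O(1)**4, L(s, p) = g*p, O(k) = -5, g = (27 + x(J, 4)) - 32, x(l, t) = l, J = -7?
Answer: -625/2184 ≈ -0.28617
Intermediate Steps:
g = -12 (g = (27 - 7) - 32 = 20 - 32 = -12)
L(s, p) = -12*p
w = 625 (w = (-5)**4 = 625)
w/L(-102, 182) = 625/((-12*182)) = 625/(-2184) = 625*(-1/2184) = -625/2184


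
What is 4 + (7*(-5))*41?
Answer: -1431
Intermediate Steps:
4 + (7*(-5))*41 = 4 - 35*41 = 4 - 1435 = -1431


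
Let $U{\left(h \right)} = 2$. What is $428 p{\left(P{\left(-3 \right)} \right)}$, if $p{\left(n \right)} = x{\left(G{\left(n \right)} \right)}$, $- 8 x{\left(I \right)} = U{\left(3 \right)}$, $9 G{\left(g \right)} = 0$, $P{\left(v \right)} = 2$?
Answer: $-107$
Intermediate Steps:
$G{\left(g \right)} = 0$ ($G{\left(g \right)} = \frac{1}{9} \cdot 0 = 0$)
$x{\left(I \right)} = - \frac{1}{4}$ ($x{\left(I \right)} = \left(- \frac{1}{8}\right) 2 = - \frac{1}{4}$)
$p{\left(n \right)} = - \frac{1}{4}$
$428 p{\left(P{\left(-3 \right)} \right)} = 428 \left(- \frac{1}{4}\right) = -107$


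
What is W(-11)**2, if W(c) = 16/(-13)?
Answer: 256/169 ≈ 1.5148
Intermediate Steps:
W(c) = -16/13 (W(c) = 16*(-1/13) = -16/13)
W(-11)**2 = (-16/13)**2 = 256/169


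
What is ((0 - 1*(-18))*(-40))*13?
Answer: -9360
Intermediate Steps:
((0 - 1*(-18))*(-40))*13 = ((0 + 18)*(-40))*13 = (18*(-40))*13 = -720*13 = -9360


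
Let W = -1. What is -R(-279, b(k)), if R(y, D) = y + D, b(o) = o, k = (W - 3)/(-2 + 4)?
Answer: 281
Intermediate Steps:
k = -2 (k = (-1 - 3)/(-2 + 4) = -4/2 = -4*½ = -2)
R(y, D) = D + y
-R(-279, b(k)) = -(-2 - 279) = -1*(-281) = 281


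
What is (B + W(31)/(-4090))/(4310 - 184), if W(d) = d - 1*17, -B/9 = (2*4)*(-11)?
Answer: 1619633/8437670 ≈ 0.19195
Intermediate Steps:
B = 792 (B = -9*2*4*(-11) = -72*(-11) = -9*(-88) = 792)
W(d) = -17 + d (W(d) = d - 17 = -17 + d)
(B + W(31)/(-4090))/(4310 - 184) = (792 + (-17 + 31)/(-4090))/(4310 - 184) = (792 + 14*(-1/4090))/4126 = (792 - 7/2045)*(1/4126) = (1619633/2045)*(1/4126) = 1619633/8437670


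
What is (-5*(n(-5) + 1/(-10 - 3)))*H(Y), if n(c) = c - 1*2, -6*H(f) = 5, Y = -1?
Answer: -1150/39 ≈ -29.487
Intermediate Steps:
H(f) = -⅚ (H(f) = -⅙*5 = -⅚)
n(c) = -2 + c (n(c) = c - 2 = -2 + c)
(-5*(n(-5) + 1/(-10 - 3)))*H(Y) = -5*((-2 - 5) + 1/(-10 - 3))*(-⅚) = -5*(-7 + 1/(-13))*(-⅚) = -5*(-7 - 1/13)*(-⅚) = -5*(-92/13)*(-⅚) = (460/13)*(-⅚) = -1150/39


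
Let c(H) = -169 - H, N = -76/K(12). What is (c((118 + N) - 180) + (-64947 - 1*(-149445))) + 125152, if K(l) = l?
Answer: 628648/3 ≈ 2.0955e+5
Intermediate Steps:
N = -19/3 (N = -76/12 = -76*1/12 = -19/3 ≈ -6.3333)
(c((118 + N) - 180) + (-64947 - 1*(-149445))) + 125152 = ((-169 - ((118 - 19/3) - 180)) + (-64947 - 1*(-149445))) + 125152 = ((-169 - (335/3 - 180)) + (-64947 + 149445)) + 125152 = ((-169 - 1*(-205/3)) + 84498) + 125152 = ((-169 + 205/3) + 84498) + 125152 = (-302/3 + 84498) + 125152 = 253192/3 + 125152 = 628648/3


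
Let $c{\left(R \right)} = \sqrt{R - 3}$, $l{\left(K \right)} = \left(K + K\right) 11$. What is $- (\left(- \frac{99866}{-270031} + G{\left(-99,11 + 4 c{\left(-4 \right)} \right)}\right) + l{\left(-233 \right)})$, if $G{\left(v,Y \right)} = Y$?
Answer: $\frac{1381108699}{270031} - 4 i \sqrt{7} \approx 5114.6 - 10.583 i$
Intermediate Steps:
$l{\left(K \right)} = 22 K$ ($l{\left(K \right)} = 2 K 11 = 22 K$)
$c{\left(R \right)} = \sqrt{-3 + R}$
$- (\left(- \frac{99866}{-270031} + G{\left(-99,11 + 4 c{\left(-4 \right)} \right)}\right) + l{\left(-233 \right)}) = - (\left(- \frac{99866}{-270031} + \left(11 + 4 \sqrt{-3 - 4}\right)\right) + 22 \left(-233\right)) = - (\left(\left(-99866\right) \left(- \frac{1}{270031}\right) + \left(11 + 4 \sqrt{-7}\right)\right) - 5126) = - (\left(\frac{99866}{270031} + \left(11 + 4 i \sqrt{7}\right)\right) - 5126) = - (\left(\frac{3070207}{270031} + 4 i \sqrt{7}\right) - 5126) = - (- \frac{1381108699}{270031} + 4 i \sqrt{7}) = \frac{1381108699}{270031} - 4 i \sqrt{7}$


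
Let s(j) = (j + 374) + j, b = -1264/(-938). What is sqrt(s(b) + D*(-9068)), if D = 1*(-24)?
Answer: sqrt(47953410582)/469 ≈ 466.91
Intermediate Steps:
D = -24
b = 632/469 (b = -1264*(-1/938) = 632/469 ≈ 1.3475)
s(j) = 374 + 2*j (s(j) = (374 + j) + j = 374 + 2*j)
sqrt(s(b) + D*(-9068)) = sqrt((374 + 2*(632/469)) - 24*(-9068)) = sqrt((374 + 1264/469) + 217632) = sqrt(176670/469 + 217632) = sqrt(102246078/469) = sqrt(47953410582)/469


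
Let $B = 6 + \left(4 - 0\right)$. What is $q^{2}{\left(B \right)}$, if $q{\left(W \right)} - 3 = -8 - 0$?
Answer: $25$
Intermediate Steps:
$B = 10$ ($B = 6 + \left(4 + 0\right) = 6 + 4 = 10$)
$q{\left(W \right)} = -5$ ($q{\left(W \right)} = 3 - 8 = -5$)
$q^{2}{\left(B \right)} = \left(-5\right)^{2} = 25$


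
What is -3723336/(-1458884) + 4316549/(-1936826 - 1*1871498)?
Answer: 1970581394387/1388975737604 ≈ 1.4187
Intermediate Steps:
-3723336/(-1458884) + 4316549/(-1936826 - 1*1871498) = -3723336*(-1/1458884) + 4316549/(-1936826 - 1871498) = 930834/364721 + 4316549/(-3808324) = 930834/364721 + 4316549*(-1/3808324) = 930834/364721 - 4316549/3808324 = 1970581394387/1388975737604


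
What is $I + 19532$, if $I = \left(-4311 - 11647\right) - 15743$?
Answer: $-12169$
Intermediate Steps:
$I = -31701$ ($I = \left(-4311 - 11647\right) - 15743 = -15958 - 15743 = -31701$)
$I + 19532 = -31701 + 19532 = -12169$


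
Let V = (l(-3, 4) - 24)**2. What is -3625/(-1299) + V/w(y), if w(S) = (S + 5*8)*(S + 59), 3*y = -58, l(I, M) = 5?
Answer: 30965701/9584022 ≈ 3.2310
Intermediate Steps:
y = -58/3 (y = (1/3)*(-58) = -58/3 ≈ -19.333)
V = 361 (V = (5 - 24)**2 = (-19)**2 = 361)
w(S) = (40 + S)*(59 + S) (w(S) = (S + 40)*(59 + S) = (40 + S)*(59 + S))
-3625/(-1299) + V/w(y) = -3625/(-1299) + 361/(2360 + (-58/3)**2 + 99*(-58/3)) = -3625*(-1/1299) + 361/(2360 + 3364/9 - 1914) = 3625/1299 + 361/(7378/9) = 3625/1299 + 361*(9/7378) = 3625/1299 + 3249/7378 = 30965701/9584022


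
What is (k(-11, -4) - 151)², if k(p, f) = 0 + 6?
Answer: 21025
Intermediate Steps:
k(p, f) = 6
(k(-11, -4) - 151)² = (6 - 151)² = (-145)² = 21025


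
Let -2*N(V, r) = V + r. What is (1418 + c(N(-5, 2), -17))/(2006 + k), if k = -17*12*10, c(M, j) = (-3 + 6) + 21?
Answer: -721/17 ≈ -42.412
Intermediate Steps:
N(V, r) = -V/2 - r/2 (N(V, r) = -(V + r)/2 = -V/2 - r/2)
c(M, j) = 24 (c(M, j) = 3 + 21 = 24)
k = -2040 (k = -204*10 = -2040)
(1418 + c(N(-5, 2), -17))/(2006 + k) = (1418 + 24)/(2006 - 2040) = 1442/(-34) = 1442*(-1/34) = -721/17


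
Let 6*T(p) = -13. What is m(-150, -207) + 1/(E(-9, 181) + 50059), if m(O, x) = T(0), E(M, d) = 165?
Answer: -326453/150672 ≈ -2.1666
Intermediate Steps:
T(p) = -13/6 (T(p) = (1/6)*(-13) = -13/6)
m(O, x) = -13/6
m(-150, -207) + 1/(E(-9, 181) + 50059) = -13/6 + 1/(165 + 50059) = -13/6 + 1/50224 = -326453/150672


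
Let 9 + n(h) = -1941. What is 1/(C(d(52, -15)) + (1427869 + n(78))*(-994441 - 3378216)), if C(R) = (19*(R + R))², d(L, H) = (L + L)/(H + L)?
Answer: -1369/8535789864277623 ≈ -1.6038e-13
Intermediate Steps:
d(L, H) = 2*L/(H + L) (d(L, H) = (2*L)/(H + L) = 2*L/(H + L))
n(h) = -1950 (n(h) = -9 - 1941 = -1950)
C(R) = 1444*R² (C(R) = (19*(2*R))² = (38*R)² = 1444*R²)
1/(C(d(52, -15)) + (1427869 + n(78))*(-994441 - 3378216)) = 1/(1444*(2*52/(-15 + 52))² + (1427869 - 1950)*(-994441 - 3378216)) = 1/(1444*(2*52/37)² + 1425919*(-4372657)) = 1/(1444*(2*52*(1/37))² - 6235054696783) = 1/(1444*(104/37)² - 6235054696783) = 1/(1444*(10816/1369) - 6235054696783) = 1/(15618304/1369 - 6235054696783) = 1/(-8535789864277623/1369) = -1369/8535789864277623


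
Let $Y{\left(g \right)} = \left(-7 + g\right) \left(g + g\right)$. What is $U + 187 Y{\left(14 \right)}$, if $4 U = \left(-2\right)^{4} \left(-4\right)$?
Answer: $36636$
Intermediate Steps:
$Y{\left(g \right)} = 2 g \left(-7 + g\right)$ ($Y{\left(g \right)} = \left(-7 + g\right) 2 g = 2 g \left(-7 + g\right)$)
$U = -16$ ($U = \frac{\left(-2\right)^{4} \left(-4\right)}{4} = \frac{16 \left(-4\right)}{4} = \frac{1}{4} \left(-64\right) = -16$)
$U + 187 Y{\left(14 \right)} = -16 + 187 \cdot 2 \cdot 14 \left(-7 + 14\right) = -16 + 187 \cdot 2 \cdot 14 \cdot 7 = -16 + 187 \cdot 196 = -16 + 36652 = 36636$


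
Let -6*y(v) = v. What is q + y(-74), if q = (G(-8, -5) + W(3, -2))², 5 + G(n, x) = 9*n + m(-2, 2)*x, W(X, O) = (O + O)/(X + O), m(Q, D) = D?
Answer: 24880/3 ≈ 8293.3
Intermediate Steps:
y(v) = -v/6
W(X, O) = 2*O/(O + X) (W(X, O) = (2*O)/(O + X) = 2*O/(O + X))
G(n, x) = -5 + 2*x + 9*n (G(n, x) = -5 + (9*n + 2*x) = -5 + (2*x + 9*n) = -5 + 2*x + 9*n)
q = 8281 (q = ((-5 + 2*(-5) + 9*(-8)) + 2*(-2)/(-2 + 3))² = ((-5 - 10 - 72) + 2*(-2)/1)² = (-87 + 2*(-2)*1)² = (-87 - 4)² = (-91)² = 8281)
q + y(-74) = 8281 - ⅙*(-74) = 8281 + 37/3 = 24880/3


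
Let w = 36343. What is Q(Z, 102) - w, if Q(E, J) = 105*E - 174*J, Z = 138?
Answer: -39601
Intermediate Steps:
Q(E, J) = -174*J + 105*E
Q(Z, 102) - w = (-174*102 + 105*138) - 1*36343 = (-17748 + 14490) - 36343 = -3258 - 36343 = -39601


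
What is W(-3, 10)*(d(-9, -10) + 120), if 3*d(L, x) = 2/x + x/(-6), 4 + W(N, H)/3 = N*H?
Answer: -184348/15 ≈ -12290.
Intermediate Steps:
W(N, H) = -12 + 3*H*N (W(N, H) = -12 + 3*(N*H) = -12 + 3*(H*N) = -12 + 3*H*N)
d(L, x) = -x/18 + 2/(3*x) (d(L, x) = (2/x + x/(-6))/3 = (2/x + x*(-⅙))/3 = (2/x - x/6)/3 = -x/18 + 2/(3*x))
W(-3, 10)*(d(-9, -10) + 120) = (-12 + 3*10*(-3))*((1/18)*(12 - 1*(-10)²)/(-10) + 120) = (-12 - 90)*((1/18)*(-⅒)*(12 - 1*100) + 120) = -102*((1/18)*(-⅒)*(12 - 100) + 120) = -102*((1/18)*(-⅒)*(-88) + 120) = -102*(22/45 + 120) = -102*5422/45 = -184348/15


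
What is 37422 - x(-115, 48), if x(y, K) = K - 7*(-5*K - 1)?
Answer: 35687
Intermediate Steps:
x(y, K) = 7 + 36*K (x(y, K) = K - 7*(-1 - 5*K) = K + (7 + 35*K) = 7 + 36*K)
37422 - x(-115, 48) = 37422 - (7 + 36*48) = 37422 - (7 + 1728) = 37422 - 1*1735 = 37422 - 1735 = 35687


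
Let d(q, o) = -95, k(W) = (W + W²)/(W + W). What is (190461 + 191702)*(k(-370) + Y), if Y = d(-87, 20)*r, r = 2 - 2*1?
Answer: -141018147/2 ≈ -7.0509e+7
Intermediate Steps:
k(W) = (W + W²)/(2*W) (k(W) = (W + W²)/((2*W)) = (W + W²)*(1/(2*W)) = (W + W²)/(2*W))
r = 0 (r = 2 - 2 = 0)
Y = 0 (Y = -95*0 = 0)
(190461 + 191702)*(k(-370) + Y) = (190461 + 191702)*((½ + (½)*(-370)) + 0) = 382163*((½ - 185) + 0) = 382163*(-369/2 + 0) = 382163*(-369/2) = -141018147/2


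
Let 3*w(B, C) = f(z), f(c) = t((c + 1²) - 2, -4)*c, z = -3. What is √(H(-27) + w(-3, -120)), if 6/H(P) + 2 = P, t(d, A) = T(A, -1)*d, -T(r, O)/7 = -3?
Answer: 9*√870/29 ≈ 9.1539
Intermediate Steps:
T(r, O) = 21 (T(r, O) = -7*(-3) = 21)
t(d, A) = 21*d
f(c) = c*(-21 + 21*c) (f(c) = (21*((c + 1²) - 2))*c = (21*((c + 1) - 2))*c = (21*((1 + c) - 2))*c = (21*(-1 + c))*c = (-21 + 21*c)*c = c*(-21 + 21*c))
w(B, C) = 84 (w(B, C) = (21*(-3)*(-1 - 3))/3 = (21*(-3)*(-4))/3 = (⅓)*252 = 84)
H(P) = 6/(-2 + P)
√(H(-27) + w(-3, -120)) = √(6/(-2 - 27) + 84) = √(6/(-29) + 84) = √(6*(-1/29) + 84) = √(-6/29 + 84) = √(2430/29) = 9*√870/29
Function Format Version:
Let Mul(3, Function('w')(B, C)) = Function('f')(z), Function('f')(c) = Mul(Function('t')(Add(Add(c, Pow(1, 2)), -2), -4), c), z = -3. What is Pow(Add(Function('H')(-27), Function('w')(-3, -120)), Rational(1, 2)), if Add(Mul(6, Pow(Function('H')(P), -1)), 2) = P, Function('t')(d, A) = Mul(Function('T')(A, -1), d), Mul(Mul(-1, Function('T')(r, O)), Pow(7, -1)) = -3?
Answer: Mul(Rational(9, 29), Pow(870, Rational(1, 2))) ≈ 9.1539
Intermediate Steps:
Function('T')(r, O) = 21 (Function('T')(r, O) = Mul(-7, -3) = 21)
Function('t')(d, A) = Mul(21, d)
Function('f')(c) = Mul(c, Add(-21, Mul(21, c))) (Function('f')(c) = Mul(Mul(21, Add(Add(c, Pow(1, 2)), -2)), c) = Mul(Mul(21, Add(Add(c, 1), -2)), c) = Mul(Mul(21, Add(Add(1, c), -2)), c) = Mul(Mul(21, Add(-1, c)), c) = Mul(Add(-21, Mul(21, c)), c) = Mul(c, Add(-21, Mul(21, c))))
Function('w')(B, C) = 84 (Function('w')(B, C) = Mul(Rational(1, 3), Mul(21, -3, Add(-1, -3))) = Mul(Rational(1, 3), Mul(21, -3, -4)) = Mul(Rational(1, 3), 252) = 84)
Function('H')(P) = Mul(6, Pow(Add(-2, P), -1))
Pow(Add(Function('H')(-27), Function('w')(-3, -120)), Rational(1, 2)) = Pow(Add(Mul(6, Pow(Add(-2, -27), -1)), 84), Rational(1, 2)) = Pow(Add(Mul(6, Pow(-29, -1)), 84), Rational(1, 2)) = Pow(Add(Mul(6, Rational(-1, 29)), 84), Rational(1, 2)) = Pow(Add(Rational(-6, 29), 84), Rational(1, 2)) = Pow(Rational(2430, 29), Rational(1, 2)) = Mul(Rational(9, 29), Pow(870, Rational(1, 2)))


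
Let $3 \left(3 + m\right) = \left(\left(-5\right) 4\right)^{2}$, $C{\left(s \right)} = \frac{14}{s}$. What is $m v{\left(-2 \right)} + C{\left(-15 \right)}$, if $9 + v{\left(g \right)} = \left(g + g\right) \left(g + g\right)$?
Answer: $\frac{4557}{5} \approx 911.4$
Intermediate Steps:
$v{\left(g \right)} = -9 + 4 g^{2}$ ($v{\left(g \right)} = -9 + \left(g + g\right) \left(g + g\right) = -9 + 2 g 2 g = -9 + 4 g^{2}$)
$m = \frac{391}{3}$ ($m = -3 + \frac{\left(\left(-5\right) 4\right)^{2}}{3} = -3 + \frac{\left(-20\right)^{2}}{3} = -3 + \frac{1}{3} \cdot 400 = -3 + \frac{400}{3} = \frac{391}{3} \approx 130.33$)
$m v{\left(-2 \right)} + C{\left(-15 \right)} = \frac{391 \left(-9 + 4 \left(-2\right)^{2}\right)}{3} + \frac{14}{-15} = \frac{391 \left(-9 + 4 \cdot 4\right)}{3} + 14 \left(- \frac{1}{15}\right) = \frac{391 \left(-9 + 16\right)}{3} - \frac{14}{15} = \frac{391}{3} \cdot 7 - \frac{14}{15} = \frac{2737}{3} - \frac{14}{15} = \frac{4557}{5}$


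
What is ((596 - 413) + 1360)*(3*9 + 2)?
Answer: 44747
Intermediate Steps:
((596 - 413) + 1360)*(3*9 + 2) = (183 + 1360)*(27 + 2) = 1543*29 = 44747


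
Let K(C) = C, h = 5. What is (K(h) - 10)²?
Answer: 25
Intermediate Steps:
(K(h) - 10)² = (5 - 10)² = (-5)² = 25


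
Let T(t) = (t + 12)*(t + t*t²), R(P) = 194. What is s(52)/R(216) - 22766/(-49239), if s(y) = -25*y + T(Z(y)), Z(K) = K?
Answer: 221600850632/4776183 ≈ 46397.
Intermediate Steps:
T(t) = (12 + t)*(t + t³)
s(y) = -25*y + y*(12 + y + y³ + 12*y²)
s(52)/R(216) - 22766/(-49239) = (52*(-13 + 52 + 52³ + 12*52²))/194 - 22766/(-49239) = (52*(-13 + 52 + 140608 + 12*2704))*(1/194) - 22766*(-1/49239) = (52*(-13 + 52 + 140608 + 32448))*(1/194) + 22766/49239 = (52*173095)*(1/194) + 22766/49239 = 9000940*(1/194) + 22766/49239 = 4500470/97 + 22766/49239 = 221600850632/4776183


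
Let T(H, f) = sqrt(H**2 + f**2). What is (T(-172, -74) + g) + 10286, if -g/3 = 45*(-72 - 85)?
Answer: 31481 + 2*sqrt(8765) ≈ 31668.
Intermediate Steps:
g = 21195 (g = -135*(-72 - 85) = -135*(-157) = -3*(-7065) = 21195)
(T(-172, -74) + g) + 10286 = (sqrt((-172)**2 + (-74)**2) + 21195) + 10286 = (sqrt(29584 + 5476) + 21195) + 10286 = (sqrt(35060) + 21195) + 10286 = (2*sqrt(8765) + 21195) + 10286 = (21195 + 2*sqrt(8765)) + 10286 = 31481 + 2*sqrt(8765)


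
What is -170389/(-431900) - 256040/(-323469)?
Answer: 165699235441/139706261100 ≈ 1.1861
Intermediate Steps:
-170389/(-431900) - 256040/(-323469) = -170389*(-1/431900) - 256040*(-1/323469) = 170389/431900 + 256040/323469 = 165699235441/139706261100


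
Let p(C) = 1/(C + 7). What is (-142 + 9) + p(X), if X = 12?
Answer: -2526/19 ≈ -132.95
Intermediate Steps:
p(C) = 1/(7 + C)
(-142 + 9) + p(X) = (-142 + 9) + 1/(7 + 12) = -133 + 1/19 = -2526/19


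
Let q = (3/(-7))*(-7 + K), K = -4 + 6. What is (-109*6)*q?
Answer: -9810/7 ≈ -1401.4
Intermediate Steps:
K = 2
q = 15/7 (q = (3/(-7))*(-7 + 2) = (3*(-⅐))*(-5) = -3/7*(-5) = 15/7 ≈ 2.1429)
(-109*6)*q = -109*6*(15/7) = -654*15/7 = -9810/7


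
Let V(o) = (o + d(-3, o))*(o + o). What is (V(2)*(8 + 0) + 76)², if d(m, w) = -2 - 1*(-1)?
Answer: 11664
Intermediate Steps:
d(m, w) = -1 (d(m, w) = -2 + 1 = -1)
V(o) = 2*o*(-1 + o) (V(o) = (o - 1)*(o + o) = (-1 + o)*(2*o) = 2*o*(-1 + o))
(V(2)*(8 + 0) + 76)² = ((2*2*(-1 + 2))*(8 + 0) + 76)² = ((2*2*1)*8 + 76)² = (4*8 + 76)² = (32 + 76)² = 108² = 11664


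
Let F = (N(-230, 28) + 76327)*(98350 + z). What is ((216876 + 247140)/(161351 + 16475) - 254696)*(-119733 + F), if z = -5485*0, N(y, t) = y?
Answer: -169479779770113896480/88913 ≈ -1.9061e+15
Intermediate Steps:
z = 0
F = 7484139950 (F = (-230 + 76327)*(98350 + 0) = 76097*98350 = 7484139950)
((216876 + 247140)/(161351 + 16475) - 254696)*(-119733 + F) = ((216876 + 247140)/(161351 + 16475) - 254696)*(-119733 + 7484139950) = (464016/177826 - 254696)*7484020217 = (464016*(1/177826) - 254696)*7484020217 = (232008/88913 - 254696)*7484020217 = -22645553440/88913*7484020217 = -169479779770113896480/88913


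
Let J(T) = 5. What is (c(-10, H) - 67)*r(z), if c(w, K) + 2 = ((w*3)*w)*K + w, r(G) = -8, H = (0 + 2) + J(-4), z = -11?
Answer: -16168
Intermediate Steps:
H = 7 (H = (0 + 2) + 5 = 2 + 5 = 7)
c(w, K) = -2 + w + 3*K*w**2 (c(w, K) = -2 + (((w*3)*w)*K + w) = -2 + (((3*w)*w)*K + w) = -2 + ((3*w**2)*K + w) = -2 + (3*K*w**2 + w) = -2 + (w + 3*K*w**2) = -2 + w + 3*K*w**2)
(c(-10, H) - 67)*r(z) = ((-2 - 10 + 3*7*(-10)**2) - 67)*(-8) = ((-2 - 10 + 3*7*100) - 67)*(-8) = ((-2 - 10 + 2100) - 67)*(-8) = (2088 - 67)*(-8) = 2021*(-8) = -16168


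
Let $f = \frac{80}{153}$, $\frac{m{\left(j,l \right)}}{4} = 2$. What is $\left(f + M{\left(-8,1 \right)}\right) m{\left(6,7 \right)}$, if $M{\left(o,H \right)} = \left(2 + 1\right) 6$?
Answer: $\frac{22672}{153} \approx 148.18$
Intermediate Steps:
$M{\left(o,H \right)} = 18$ ($M{\left(o,H \right)} = 3 \cdot 6 = 18$)
$m{\left(j,l \right)} = 8$ ($m{\left(j,l \right)} = 4 \cdot 2 = 8$)
$f = \frac{80}{153}$ ($f = 80 \cdot \frac{1}{153} = \frac{80}{153} \approx 0.52288$)
$\left(f + M{\left(-8,1 \right)}\right) m{\left(6,7 \right)} = \left(\frac{80}{153} + 18\right) 8 = \frac{2834}{153} \cdot 8 = \frac{22672}{153}$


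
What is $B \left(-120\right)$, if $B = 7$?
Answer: $-840$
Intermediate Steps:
$B \left(-120\right) = 7 \left(-120\right) = -840$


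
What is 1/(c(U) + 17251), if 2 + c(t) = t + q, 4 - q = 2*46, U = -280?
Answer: 1/16881 ≈ 5.9238e-5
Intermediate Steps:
q = -88 (q = 4 - 2*46 = 4 - 1*92 = 4 - 92 = -88)
c(t) = -90 + t (c(t) = -2 + (t - 88) = -2 + (-88 + t) = -90 + t)
1/(c(U) + 17251) = 1/((-90 - 280) + 17251) = 1/(-370 + 17251) = 1/16881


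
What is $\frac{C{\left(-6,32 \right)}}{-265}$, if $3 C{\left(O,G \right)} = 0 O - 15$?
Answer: $\frac{1}{53} \approx 0.018868$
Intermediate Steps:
$C{\left(O,G \right)} = -5$ ($C{\left(O,G \right)} = \frac{0 O - 15}{3} = \frac{0 - 15}{3} = \frac{1}{3} \left(-15\right) = -5$)
$\frac{C{\left(-6,32 \right)}}{-265} = - \frac{5}{-265} = \left(-5\right) \left(- \frac{1}{265}\right) = \frac{1}{53}$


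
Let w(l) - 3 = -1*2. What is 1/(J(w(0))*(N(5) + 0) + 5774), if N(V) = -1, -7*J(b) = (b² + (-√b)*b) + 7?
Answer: 1/5775 ≈ 0.00017316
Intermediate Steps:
w(l) = 1 (w(l) = 3 - 1*2 = 3 - 2 = 1)
J(b) = -1 - b²/7 + b^(3/2)/7 (J(b) = -((b² + (-√b)*b) + 7)/7 = -((b² - b^(3/2)) + 7)/7 = -(7 + b² - b^(3/2))/7 = -1 - b²/7 + b^(3/2)/7)
1/(J(w(0))*(N(5) + 0) + 5774) = 1/((-1 - ⅐*1² + 1^(3/2)/7)*(-1 + 0) + 5774) = 1/((-1 - ⅐*1 + (⅐)*1)*(-1) + 5774) = 1/((-1 - ⅐ + ⅐)*(-1) + 5774) = 1/(-1*(-1) + 5774) = 1/(1 + 5774) = 1/5775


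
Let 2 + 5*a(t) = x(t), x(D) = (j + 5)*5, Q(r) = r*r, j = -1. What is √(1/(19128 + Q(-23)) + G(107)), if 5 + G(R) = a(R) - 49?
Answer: 13*I*√2880831635/98285 ≈ 7.0993*I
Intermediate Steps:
Q(r) = r²
x(D) = 20 (x(D) = (-1 + 5)*5 = 4*5 = 20)
a(t) = 18/5 (a(t) = -⅖ + (⅕)*20 = -⅖ + 4 = 18/5)
G(R) = -252/5 (G(R) = -5 + (18/5 - 49) = -5 - 227/5 = -252/5)
√(1/(19128 + Q(-23)) + G(107)) = √(1/(19128 + (-23)²) - 252/5) = √(1/(19128 + 529) - 252/5) = √(1/19657 - 252/5) = √(-4953559/98285) = 13*I*√2880831635/98285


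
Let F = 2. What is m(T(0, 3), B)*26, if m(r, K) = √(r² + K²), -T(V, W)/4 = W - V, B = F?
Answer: 52*√37 ≈ 316.30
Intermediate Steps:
B = 2
T(V, W) = -4*W + 4*V (T(V, W) = -4*(W - V) = -4*W + 4*V)
m(r, K) = √(K² + r²)
m(T(0, 3), B)*26 = √(2² + (-4*3 + 4*0)²)*26 = √(4 + (-12 + 0)²)*26 = √(4 + (-12)²)*26 = √(4 + 144)*26 = √148*26 = (2*√37)*26 = 52*√37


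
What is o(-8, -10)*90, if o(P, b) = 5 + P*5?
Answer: -3150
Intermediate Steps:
o(P, b) = 5 + 5*P
o(-8, -10)*90 = (5 + 5*(-8))*90 = (5 - 40)*90 = -35*90 = -3150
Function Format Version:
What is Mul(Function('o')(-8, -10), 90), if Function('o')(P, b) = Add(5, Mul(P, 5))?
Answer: -3150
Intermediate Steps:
Function('o')(P, b) = Add(5, Mul(5, P))
Mul(Function('o')(-8, -10), 90) = Mul(Add(5, Mul(5, -8)), 90) = Mul(Add(5, -40), 90) = Mul(-35, 90) = -3150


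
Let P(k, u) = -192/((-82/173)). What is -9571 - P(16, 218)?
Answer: -409019/41 ≈ -9976.1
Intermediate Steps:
P(k, u) = 16608/41 (P(k, u) = -192/((-82*1/173)) = -192/(-82/173) = -192*(-173/82) = 16608/41)
-9571 - P(16, 218) = -9571 - 1*16608/41 = -9571 - 16608/41 = -409019/41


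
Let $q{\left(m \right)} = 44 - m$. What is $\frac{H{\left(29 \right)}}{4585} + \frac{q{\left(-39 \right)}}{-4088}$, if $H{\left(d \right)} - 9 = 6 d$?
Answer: $\frac{7501}{382520} \approx 0.019609$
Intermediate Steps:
$H{\left(d \right)} = 9 + 6 d$
$\frac{H{\left(29 \right)}}{4585} + \frac{q{\left(-39 \right)}}{-4088} = \frac{9 + 6 \cdot 29}{4585} + \frac{44 - -39}{-4088} = \left(9 + 174\right) \frac{1}{4585} + \left(44 + 39\right) \left(- \frac{1}{4088}\right) = 183 \cdot \frac{1}{4585} + 83 \left(- \frac{1}{4088}\right) = \frac{183}{4585} - \frac{83}{4088} = \frac{7501}{382520}$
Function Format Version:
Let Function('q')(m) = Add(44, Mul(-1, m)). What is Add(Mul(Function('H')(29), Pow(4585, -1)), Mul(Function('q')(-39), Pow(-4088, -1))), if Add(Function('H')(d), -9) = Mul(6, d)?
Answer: Rational(7501, 382520) ≈ 0.019609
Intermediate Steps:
Function('H')(d) = Add(9, Mul(6, d))
Add(Mul(Function('H')(29), Pow(4585, -1)), Mul(Function('q')(-39), Pow(-4088, -1))) = Add(Mul(Add(9, Mul(6, 29)), Pow(4585, -1)), Mul(Add(44, Mul(-1, -39)), Pow(-4088, -1))) = Add(Mul(Add(9, 174), Rational(1, 4585)), Mul(Add(44, 39), Rational(-1, 4088))) = Add(Mul(183, Rational(1, 4585)), Mul(83, Rational(-1, 4088))) = Add(Rational(183, 4585), Rational(-83, 4088)) = Rational(7501, 382520)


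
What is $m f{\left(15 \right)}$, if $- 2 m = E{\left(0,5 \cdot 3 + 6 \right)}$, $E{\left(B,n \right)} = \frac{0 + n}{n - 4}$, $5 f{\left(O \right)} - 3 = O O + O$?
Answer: $- \frac{5103}{170} \approx -30.018$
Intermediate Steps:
$f{\left(O \right)} = \frac{3}{5} + \frac{O}{5} + \frac{O^{2}}{5}$ ($f{\left(O \right)} = \frac{3}{5} + \frac{O O + O}{5} = \frac{3}{5} + \frac{O^{2} + O}{5} = \frac{3}{5} + \frac{O + O^{2}}{5} = \frac{3}{5} + \left(\frac{O}{5} + \frac{O^{2}}{5}\right) = \frac{3}{5} + \frac{O}{5} + \frac{O^{2}}{5}$)
$E{\left(B,n \right)} = \frac{n}{-4 + n}$
$m = - \frac{21}{34}$ ($m = - \frac{\left(5 \cdot 3 + 6\right) \frac{1}{-4 + \left(5 \cdot 3 + 6\right)}}{2} = - \frac{\left(15 + 6\right) \frac{1}{-4 + \left(15 + 6\right)}}{2} = - \frac{21 \frac{1}{-4 + 21}}{2} = - \frac{21 \cdot \frac{1}{17}}{2} = \left(- \frac{1}{2}\right) \frac{21}{17} = - \frac{21}{34} \approx -0.61765$)
$m f{\left(15 \right)} = - \frac{21 \left(\frac{3}{5} + \frac{1}{5} \cdot 15 + \frac{15^{2}}{5}\right)}{34} = - \frac{21 \left(\frac{3}{5} + 3 + \frac{1}{5} \cdot 225\right)}{34} = - \frac{21 \left(\frac{3}{5} + 3 + 45\right)}{34} = \left(- \frac{21}{34}\right) \frac{243}{5} = - \frac{5103}{170}$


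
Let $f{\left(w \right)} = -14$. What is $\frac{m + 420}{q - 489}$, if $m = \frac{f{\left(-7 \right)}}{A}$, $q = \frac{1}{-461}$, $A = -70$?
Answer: $- \frac{968561}{1127150} \approx -0.8593$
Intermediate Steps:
$q = - \frac{1}{461} \approx -0.0021692$
$m = \frac{1}{5}$ ($m = - \frac{14}{-70} = \left(-14\right) \left(- \frac{1}{70}\right) = \frac{1}{5} \approx 0.2$)
$\frac{m + 420}{q - 489} = \frac{\frac{1}{5} + 420}{- \frac{1}{461} - 489} = \frac{2101}{5 \left(- \frac{225430}{461}\right)} = \frac{2101}{5} \left(- \frac{461}{225430}\right) = - \frac{968561}{1127150}$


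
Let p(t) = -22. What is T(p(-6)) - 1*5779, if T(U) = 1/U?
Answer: -127139/22 ≈ -5779.0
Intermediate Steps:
T(p(-6)) - 1*5779 = 1/(-22) - 1*5779 = -1/22 - 5779 = -127139/22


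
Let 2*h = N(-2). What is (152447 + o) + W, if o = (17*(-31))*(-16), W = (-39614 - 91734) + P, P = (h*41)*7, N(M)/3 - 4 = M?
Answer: 30392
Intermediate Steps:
N(M) = 12 + 3*M
h = 3 (h = (12 + 3*(-2))/2 = (12 - 6)/2 = (1/2)*6 = 3)
P = 861 (P = (3*41)*7 = 123*7 = 861)
W = -130487 (W = (-39614 - 91734) + 861 = -131348 + 861 = -130487)
o = 8432 (o = -527*(-16) = 8432)
(152447 + o) + W = (152447 + 8432) - 130487 = 160879 - 130487 = 30392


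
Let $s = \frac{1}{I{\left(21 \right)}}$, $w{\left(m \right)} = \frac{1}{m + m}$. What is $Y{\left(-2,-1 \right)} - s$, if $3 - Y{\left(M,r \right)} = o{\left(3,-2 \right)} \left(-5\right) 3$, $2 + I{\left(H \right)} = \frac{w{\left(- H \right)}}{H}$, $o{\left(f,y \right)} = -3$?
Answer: $- \frac{73248}{1765} \approx -41.5$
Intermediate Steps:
$w{\left(m \right)} = \frac{1}{2 m}$
$I{\left(H \right)} = -2 - \frac{1}{2 H^{2}}$ ($I{\left(H \right)} = -2 + \frac{\frac{1}{2} \frac{1}{\left(-1\right) H}}{H} = -2 + \frac{\frac{1}{2} \left(- \frac{1}{H}\right)}{H} = -2 + \frac{\left(- \frac{1}{2}\right) \frac{1}{H}}{H} = -2 - \frac{1}{2 H^{2}}$)
$s = - \frac{882}{1765}$ ($s = \frac{1}{-2 - \frac{1}{2 \cdot 441}} = \frac{1}{-2 - \frac{1}{882}} = \frac{1}{- \frac{1765}{882}} = - \frac{882}{1765} \approx -0.49972$)
$Y{\left(M,r \right)} = -42$ ($Y{\left(M,r \right)} = 3 - \left(-3\right) \left(-5\right) 3 = 3 - 15 \cdot 3 = 3 - 45 = -42$)
$Y{\left(-2,-1 \right)} - s = -42 - - \frac{882}{1765} = -42 + \frac{882}{1765} = - \frac{73248}{1765}$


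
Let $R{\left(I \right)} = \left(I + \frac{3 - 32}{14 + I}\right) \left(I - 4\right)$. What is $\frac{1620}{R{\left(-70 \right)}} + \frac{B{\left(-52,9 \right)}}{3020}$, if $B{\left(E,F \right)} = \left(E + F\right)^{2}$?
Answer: $\frac{134394061}{144926780} \approx 0.92732$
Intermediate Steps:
$R{\left(I \right)} = \left(-4 + I\right) \left(I - \frac{29}{14 + I}\right)$ ($R{\left(I \right)} = \left(I - \frac{29}{14 + I}\right) \left(-4 + I\right) = \left(-4 + I\right) \left(I - \frac{29}{14 + I}\right)$)
$\frac{1620}{R{\left(-70 \right)}} + \frac{B{\left(-52,9 \right)}}{3020} = \frac{1620}{\frac{1}{14 - 70} \left(116 + \left(-70\right)^{3} - -5950 + 10 \left(-70\right)^{2}\right)} + \frac{\left(-52 + 9\right)^{2}}{3020} = \frac{1620}{\frac{1}{-56} \left(116 - 343000 + 5950 + 10 \cdot 4900\right)} + \left(-43\right)^{2} \cdot \frac{1}{3020} = \frac{1620}{\left(- \frac{1}{56}\right) \left(116 - 343000 + 5950 + 49000\right)} + 1849 \cdot \frac{1}{3020} = \frac{1620}{\left(- \frac{1}{56}\right) \left(-287934\right)} + \frac{1849}{3020} = \frac{1620}{\frac{143967}{28}} + \frac{1849}{3020} = 1620 \cdot \frac{28}{143967} + \frac{1849}{3020} = \frac{15120}{47989} + \frac{1849}{3020} = \frac{134394061}{144926780}$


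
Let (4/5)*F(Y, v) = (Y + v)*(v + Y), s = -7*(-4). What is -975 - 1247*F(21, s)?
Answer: -14974135/4 ≈ -3.7435e+6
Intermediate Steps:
s = 28
F(Y, v) = 5*(Y + v)**2/4 (F(Y, v) = 5*((Y + v)*(v + Y))/4 = 5*((Y + v)*(Y + v))/4 = 5*(Y + v)**2/4)
-975 - 1247*F(21, s) = -975 - 6235*(21 + 28)**2/4 = -975 - 6235*49**2/4 = -975 - 6235*2401/4 = -975 - 1247*12005/4 = -975 - 14970235/4 = -14974135/4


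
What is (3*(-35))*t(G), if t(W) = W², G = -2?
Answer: -420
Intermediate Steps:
(3*(-35))*t(G) = (3*(-35))*(-2)² = -105*4 = -420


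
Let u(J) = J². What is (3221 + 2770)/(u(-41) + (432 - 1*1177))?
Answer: 1997/312 ≈ 6.4006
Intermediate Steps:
(3221 + 2770)/(u(-41) + (432 - 1*1177)) = (3221 + 2770)/((-41)² + (432 - 1*1177)) = 5991/(1681 + (432 - 1177)) = 5991/(1681 - 745) = 5991/936 = 5991*(1/936) = 1997/312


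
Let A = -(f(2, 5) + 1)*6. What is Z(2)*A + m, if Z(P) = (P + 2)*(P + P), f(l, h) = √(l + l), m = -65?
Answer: -353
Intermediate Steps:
f(l, h) = √2*√l (f(l, h) = √(2*l) = √2*√l)
Z(P) = 2*P*(2 + P) (Z(P) = (2 + P)*(2*P) = 2*P*(2 + P))
A = -18 (A = -(√2*√2 + 1)*6 = -(2 + 1)*6 = -3*6 = -1*18 = -18)
Z(2)*A + m = (2*2*(2 + 2))*(-18) - 65 = (2*2*4)*(-18) - 65 = 16*(-18) - 65 = -288 - 65 = -353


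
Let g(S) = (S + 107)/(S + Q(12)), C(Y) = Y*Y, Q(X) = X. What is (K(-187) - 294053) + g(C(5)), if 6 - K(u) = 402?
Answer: -10894481/37 ≈ -2.9445e+5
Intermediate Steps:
K(u) = -396 (K(u) = 6 - 1*402 = 6 - 402 = -396)
C(Y) = Y²
g(S) = (107 + S)/(12 + S) (g(S) = (S + 107)/(S + 12) = (107 + S)/(12 + S))
(K(-187) - 294053) + g(C(5)) = (-396 - 294053) + (107 + 5²)/(12 + 5²) = -294449 + (107 + 25)/(12 + 25) = -294449 + 132/37 = -10894481/37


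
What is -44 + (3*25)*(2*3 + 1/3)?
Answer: 431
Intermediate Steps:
-44 + (3*25)*(2*3 + 1/3) = -44 + 75*(6 + ⅓) = -44 + 75*(19/3) = -44 + 475 = 431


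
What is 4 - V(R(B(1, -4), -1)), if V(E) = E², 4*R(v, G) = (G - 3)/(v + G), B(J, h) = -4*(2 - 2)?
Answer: 3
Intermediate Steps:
B(J, h) = 0 (B(J, h) = -4*0 = 0)
R(v, G) = (-3 + G)/(4*(G + v)) (R(v, G) = ((G - 3)/(v + G))/4 = ((-3 + G)/(G + v))/4 = (-3 + G)/(4*(G + v)))
4 - V(R(B(1, -4), -1)) = 4 - ((-3 - 1)/(4*(-1 + 0)))² = 4 - ((¼)*(-4)/(-1))² = 4 - ((¼)*(-1)*(-4))² = 4 - 1*1² = 4 - 1*1 = 4 - 1 = 3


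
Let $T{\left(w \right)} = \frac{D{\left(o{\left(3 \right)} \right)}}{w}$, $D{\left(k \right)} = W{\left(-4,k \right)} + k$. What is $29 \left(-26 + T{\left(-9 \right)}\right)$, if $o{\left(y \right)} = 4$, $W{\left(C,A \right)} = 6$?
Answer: $- \frac{7076}{9} \approx -786.22$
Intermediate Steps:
$D{\left(k \right)} = 6 + k$
$T{\left(w \right)} = \frac{10}{w}$ ($T{\left(w \right)} = \frac{6 + 4}{w} = \frac{10}{w}$)
$29 \left(-26 + T{\left(-9 \right)}\right) = 29 \left(-26 + \frac{10}{-9}\right) = 29 \left(-26 + 10 \left(- \frac{1}{9}\right)\right) = 29 \left(-26 - \frac{10}{9}\right) = 29 \left(- \frac{244}{9}\right) = - \frac{7076}{9}$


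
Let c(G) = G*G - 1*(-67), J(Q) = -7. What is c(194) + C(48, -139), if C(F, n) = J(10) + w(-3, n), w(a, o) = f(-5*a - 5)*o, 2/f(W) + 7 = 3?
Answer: 75531/2 ≈ 37766.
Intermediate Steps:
f(W) = -1/2 (f(W) = 2/(-7 + 3) = 2/(-4) = 2*(-1/4) = -1/2)
w(a, o) = -o/2
c(G) = 67 + G**2 (c(G) = G**2 + 67 = 67 + G**2)
C(F, n) = -7 - n/2
c(194) + C(48, -139) = (67 + 194**2) + (-7 - 1/2*(-139)) = (67 + 37636) + (-7 + 139/2) = 37703 + 125/2 = 75531/2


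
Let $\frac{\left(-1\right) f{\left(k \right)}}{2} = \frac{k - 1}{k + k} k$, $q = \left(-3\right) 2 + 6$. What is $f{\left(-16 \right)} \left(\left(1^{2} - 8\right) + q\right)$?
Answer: $-119$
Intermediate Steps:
$q = 0$ ($q = -6 + 6 = 0$)
$f{\left(k \right)} = 1 - k$ ($f{\left(k \right)} = - 2 \frac{k - 1}{k + k} k = - 2 \frac{-1 + k}{2 k} k = - 2 \left(- \frac{1}{2} + \frac{k}{2}\right) = 1 - k$)
$f{\left(-16 \right)} \left(\left(1^{2} - 8\right) + q\right) = \left(1 - -16\right) \left(\left(1^{2} - 8\right) + 0\right) = \left(1 + 16\right) \left(\left(1 - 8\right) + 0\right) = 17 \left(-7 + 0\right) = 17 \left(-7\right) = -119$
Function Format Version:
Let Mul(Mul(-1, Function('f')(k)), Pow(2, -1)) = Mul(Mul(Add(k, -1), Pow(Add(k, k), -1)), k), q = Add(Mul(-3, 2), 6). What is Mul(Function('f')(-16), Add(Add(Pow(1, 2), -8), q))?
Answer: -119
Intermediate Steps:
q = 0 (q = Add(-6, 6) = 0)
Function('f')(k) = Add(1, Mul(-1, k)) (Function('f')(k) = Mul(-2, Mul(Mul(Add(k, -1), Pow(Add(k, k), -1)), k)) = Mul(-2, Mul(Mul(Add(-1, k), Pow(Mul(2, k), -1)), k)) = Mul(-2, Mul(Mul(Add(-1, k), Mul(Rational(1, 2), Pow(k, -1))), k)) = Mul(-2, Mul(Mul(Rational(1, 2), Pow(k, -1), Add(-1, k)), k)) = Mul(-2, Add(Rational(-1, 2), Mul(Rational(1, 2), k))) = Add(1, Mul(-1, k)))
Mul(Function('f')(-16), Add(Add(Pow(1, 2), -8), q)) = Mul(Add(1, Mul(-1, -16)), Add(Add(Pow(1, 2), -8), 0)) = Mul(Add(1, 16), Add(Add(1, -8), 0)) = Mul(17, Add(-7, 0)) = Mul(17, -7) = -119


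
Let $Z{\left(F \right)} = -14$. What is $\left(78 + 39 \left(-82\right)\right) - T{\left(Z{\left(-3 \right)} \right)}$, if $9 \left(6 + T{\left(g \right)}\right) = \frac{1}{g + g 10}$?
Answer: $- \frac{4316003}{1386} \approx -3114.0$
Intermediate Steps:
$T{\left(g \right)} = -6 + \frac{1}{99 g}$ ($T{\left(g \right)} = -6 + \frac{1}{9 \left(g + g 10\right)} = -6 + \frac{1}{9 \left(g + 10 g\right)} = -6 + \frac{1}{9 \cdot 11 g} = -6 + \frac{\frac{1}{11} \frac{1}{g}}{9} = -6 + \frac{1}{99 g}$)
$\left(78 + 39 \left(-82\right)\right) - T{\left(Z{\left(-3 \right)} \right)} = \left(78 + 39 \left(-82\right)\right) - \left(-6 + \frac{1}{99 \left(-14\right)}\right) = \left(78 - 3198\right) - \left(-6 + \frac{1}{99} \left(- \frac{1}{14}\right)\right) = -3120 - \left(-6 - \frac{1}{1386}\right) = -3120 - - \frac{8317}{1386} = -3120 + \frac{8317}{1386} = - \frac{4316003}{1386}$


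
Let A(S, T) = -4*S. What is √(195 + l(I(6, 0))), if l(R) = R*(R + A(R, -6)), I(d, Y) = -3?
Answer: 2*√42 ≈ 12.961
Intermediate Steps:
l(R) = -3*R² (l(R) = R*(R - 4*R) = R*(-3*R) = -3*R²)
√(195 + l(I(6, 0))) = √(195 - 3*(-3)²) = √(195 - 3*9) = √(195 - 27) = √168 = 2*√42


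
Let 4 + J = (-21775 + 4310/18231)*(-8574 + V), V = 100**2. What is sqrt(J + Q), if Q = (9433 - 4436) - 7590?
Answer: I*sqrt(10321201998225807)/18231 ≈ 5572.6*I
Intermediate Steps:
V = 10000
Q = -2593 (Q = 4997 - 7590 = -2593)
J = -566087442514/18231 (J = -4 + (-21775 + 4310/18231)*(-8574 + 10000) = -4 + (-21775 + 4310*(1/18231))*1426 = -4 + (-21775 + 4310/18231)*1426 = -4 - 396975715/18231*1426 = -4 - 566087369590/18231 = -566087442514/18231 ≈ -3.1051e+7)
sqrt(J + Q) = sqrt(-566087442514/18231 - 2593) = sqrt(-566134715497/18231) = I*sqrt(10321201998225807)/18231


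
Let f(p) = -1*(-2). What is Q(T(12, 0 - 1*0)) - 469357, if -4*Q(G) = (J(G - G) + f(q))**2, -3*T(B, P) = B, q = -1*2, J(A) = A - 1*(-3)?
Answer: -1877453/4 ≈ -4.6936e+5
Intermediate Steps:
J(A) = 3 + A (J(A) = A + 3 = 3 + A)
q = -2
T(B, P) = -B/3
f(p) = 2
Q(G) = -25/4 (Q(G) = -((3 + (G - G)) + 2)**2/4 = -((3 + 0) + 2)**2/4 = -(3 + 2)**2/4 = -1/4*5**2 = -1/4*25 = -25/4)
Q(T(12, 0 - 1*0)) - 469357 = -25/4 - 469357 = -1877453/4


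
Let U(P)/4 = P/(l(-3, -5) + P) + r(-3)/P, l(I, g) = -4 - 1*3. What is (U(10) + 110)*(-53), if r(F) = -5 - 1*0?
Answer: -19292/3 ≈ -6430.7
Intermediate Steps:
r(F) = -5 (r(F) = -5 + 0 = -5)
l(I, g) = -7 (l(I, g) = -4 - 3 = -7)
U(P) = -20/P + 4*P/(-7 + P) (U(P) = 4*(P/(-7 + P) - 5/P) = 4*(-5/P + P/(-7 + P)) = -20/P + 4*P/(-7 + P))
(U(10) + 110)*(-53) = (4*(35 + 10**2 - 5*10)/(10*(-7 + 10)) + 110)*(-53) = (4*(1/10)*(35 + 100 - 50)/3 + 110)*(-53) = (4*(1/10)*(1/3)*85 + 110)*(-53) = (34/3 + 110)*(-53) = (364/3)*(-53) = -19292/3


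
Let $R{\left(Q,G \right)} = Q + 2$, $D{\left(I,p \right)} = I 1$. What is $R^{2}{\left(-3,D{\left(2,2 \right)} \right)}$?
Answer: $1$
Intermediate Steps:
$D{\left(I,p \right)} = I$
$R{\left(Q,G \right)} = 2 + Q$
$R^{2}{\left(-3,D{\left(2,2 \right)} \right)} = \left(2 - 3\right)^{2} = \left(-1\right)^{2} = 1$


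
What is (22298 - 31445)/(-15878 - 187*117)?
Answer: 9147/37757 ≈ 0.24226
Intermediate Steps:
(22298 - 31445)/(-15878 - 187*117) = -9147/(-15878 - 21879) = -9147/(-37757) = -9147*(-1/37757) = 9147/37757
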